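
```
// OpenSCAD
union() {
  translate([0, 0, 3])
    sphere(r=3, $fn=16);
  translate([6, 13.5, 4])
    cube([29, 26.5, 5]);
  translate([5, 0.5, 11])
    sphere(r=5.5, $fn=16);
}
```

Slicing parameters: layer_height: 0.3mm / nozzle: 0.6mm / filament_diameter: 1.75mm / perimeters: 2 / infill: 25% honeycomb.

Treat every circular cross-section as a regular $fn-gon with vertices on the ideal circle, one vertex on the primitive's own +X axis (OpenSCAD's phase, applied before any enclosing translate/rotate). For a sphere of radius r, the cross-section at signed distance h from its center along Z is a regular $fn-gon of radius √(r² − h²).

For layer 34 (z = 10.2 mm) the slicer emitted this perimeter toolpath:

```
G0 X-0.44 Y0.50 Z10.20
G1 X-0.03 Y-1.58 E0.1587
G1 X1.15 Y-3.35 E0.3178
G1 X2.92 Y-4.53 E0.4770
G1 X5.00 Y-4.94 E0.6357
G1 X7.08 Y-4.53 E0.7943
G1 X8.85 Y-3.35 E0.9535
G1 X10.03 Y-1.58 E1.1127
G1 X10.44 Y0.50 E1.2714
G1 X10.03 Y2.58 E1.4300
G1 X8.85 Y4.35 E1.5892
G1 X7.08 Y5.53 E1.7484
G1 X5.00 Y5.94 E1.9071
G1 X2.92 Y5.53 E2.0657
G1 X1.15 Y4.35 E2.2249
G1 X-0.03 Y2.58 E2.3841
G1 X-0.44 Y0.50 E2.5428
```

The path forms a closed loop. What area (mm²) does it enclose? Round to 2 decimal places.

90.69 mm²

Apply the shoelace formula to the sequence of (X, Y) vertices; enclosed area = 90.69 mm².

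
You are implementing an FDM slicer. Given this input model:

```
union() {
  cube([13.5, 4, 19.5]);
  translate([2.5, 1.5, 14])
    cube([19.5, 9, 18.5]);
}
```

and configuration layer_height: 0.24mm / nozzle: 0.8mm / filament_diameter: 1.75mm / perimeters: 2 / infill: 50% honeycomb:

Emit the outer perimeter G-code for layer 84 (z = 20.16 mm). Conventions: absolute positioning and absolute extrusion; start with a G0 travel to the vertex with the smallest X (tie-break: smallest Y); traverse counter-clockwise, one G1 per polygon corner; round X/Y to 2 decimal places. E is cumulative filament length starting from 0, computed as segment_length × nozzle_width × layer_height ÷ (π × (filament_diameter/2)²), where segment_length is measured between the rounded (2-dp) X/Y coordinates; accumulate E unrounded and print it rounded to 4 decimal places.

G0 X2.50 Y1.50 Z20.16
G1 X22.00 Y1.50 E1.5566
G1 X22.00 Y10.50 E2.2750
G1 X2.50 Y10.50 E3.8316
G1 X2.50 Y1.50 E4.5500

At z = 20.16 mm: the cube does not reach this height (z outside [0, 19.5]); the 19.5×9 cube at (2.5, 1.5) contributes its full rectangle; Merging all regions: only the 19.5×9 cube at (2.5, 1.5) is present, so the union is just that shape — 1 connected region. The outline is a single polygon with 4 vertices. Extrusion per mm of travel: 0.8 × 0.24 / (π × 0.875²) = 0.079824. Accumulating E over each segment gives final E = 4.5500.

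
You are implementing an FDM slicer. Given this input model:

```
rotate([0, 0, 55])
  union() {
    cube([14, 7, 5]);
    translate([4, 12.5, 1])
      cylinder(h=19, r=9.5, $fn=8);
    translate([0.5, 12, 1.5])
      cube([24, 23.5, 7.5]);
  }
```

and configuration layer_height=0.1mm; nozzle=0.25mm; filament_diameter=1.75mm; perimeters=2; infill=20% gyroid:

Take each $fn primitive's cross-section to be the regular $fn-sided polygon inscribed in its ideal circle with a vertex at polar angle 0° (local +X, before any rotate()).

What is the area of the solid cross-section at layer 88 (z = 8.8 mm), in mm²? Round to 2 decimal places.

At z = 8.8 mm: the cube is not intersected at this z (z outside [0, 5]); the r=9.5 cylinder at (4, 12.5) contributes a regular 8-gon of circumradius 9.5 (area = (8/2)·9.500²·sin(360°/8) = 255.27 mm²); the 24×23.5 cube at (0.5, 12) contributes its full rectangle (area 564.00 mm²); Merging all regions: the regions partially overlap — summed areas 819.27 mm² minus the doubly-counted overlap 100.98 mm² gives 718.29 mm² — area = 718.29 mm²; (rotated 55° about Z; rotation is an isometry so areas/perimeters/island counts are preserved). Overall, the cross-section is a single solid region. Net area = 718.29 mm².

718.29 mm²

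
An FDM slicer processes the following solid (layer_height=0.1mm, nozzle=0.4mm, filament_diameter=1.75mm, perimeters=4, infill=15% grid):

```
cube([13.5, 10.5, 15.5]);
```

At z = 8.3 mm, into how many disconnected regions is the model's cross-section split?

At z = 8.3 mm: the cube is present — its section is the full 13.5×10.5 rectangle. The result has 1 disconnected region.

1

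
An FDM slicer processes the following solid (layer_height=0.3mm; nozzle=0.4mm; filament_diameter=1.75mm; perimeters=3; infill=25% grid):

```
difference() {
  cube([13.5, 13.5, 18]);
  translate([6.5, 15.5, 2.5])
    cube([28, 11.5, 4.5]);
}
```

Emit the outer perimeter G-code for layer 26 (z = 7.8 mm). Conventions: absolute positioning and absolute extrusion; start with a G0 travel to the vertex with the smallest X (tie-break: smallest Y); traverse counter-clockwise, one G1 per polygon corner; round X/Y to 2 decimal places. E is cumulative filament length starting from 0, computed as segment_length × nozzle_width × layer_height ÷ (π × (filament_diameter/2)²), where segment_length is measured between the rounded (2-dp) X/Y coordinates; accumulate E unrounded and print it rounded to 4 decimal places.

At z = 7.8 mm: the cube is present — its section is the full 13.5×13.5 rectangle; the cube at (6.5, 15.5) is not intersected at this z (z outside [2.5, 7]); Taking the first minus the rest: none of the subtracted shapes is present at this height, so the 13.5×13.5 cube is unchanged — 1 connected region. The outline is a single polygon with 4 vertices. Extrusion per mm of travel: 0.4 × 0.3 / (π × 0.875²) = 0.049890. Accumulating E over each segment gives final E = 2.6941.

G0 X0.00 Y0.00 Z7.80
G1 X13.50 Y0.00 E0.6735
G1 X13.50 Y13.50 E1.3470
G1 X0.00 Y13.50 E2.0206
G1 X0.00 Y0.00 E2.6941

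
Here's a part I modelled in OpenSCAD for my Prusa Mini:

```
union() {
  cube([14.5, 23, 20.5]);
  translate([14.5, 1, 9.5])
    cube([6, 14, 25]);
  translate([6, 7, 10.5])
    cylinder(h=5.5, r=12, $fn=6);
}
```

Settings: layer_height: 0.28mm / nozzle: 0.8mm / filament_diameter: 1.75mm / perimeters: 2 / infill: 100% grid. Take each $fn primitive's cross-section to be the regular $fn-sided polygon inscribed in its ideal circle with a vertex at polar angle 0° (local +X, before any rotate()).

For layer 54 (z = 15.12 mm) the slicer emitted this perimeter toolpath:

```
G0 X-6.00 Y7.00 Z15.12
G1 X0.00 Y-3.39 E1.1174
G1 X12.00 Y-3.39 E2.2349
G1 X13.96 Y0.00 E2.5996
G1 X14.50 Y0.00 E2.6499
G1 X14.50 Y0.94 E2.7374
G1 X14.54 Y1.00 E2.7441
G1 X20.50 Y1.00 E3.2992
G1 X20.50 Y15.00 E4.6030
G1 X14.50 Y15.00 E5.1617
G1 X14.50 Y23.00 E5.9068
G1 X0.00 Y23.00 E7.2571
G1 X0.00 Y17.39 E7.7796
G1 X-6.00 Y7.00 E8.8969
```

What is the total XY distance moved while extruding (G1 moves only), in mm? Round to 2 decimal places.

95.53 mm

Sum the Euclidean lengths of each G1 segment: total = 95.53 mm.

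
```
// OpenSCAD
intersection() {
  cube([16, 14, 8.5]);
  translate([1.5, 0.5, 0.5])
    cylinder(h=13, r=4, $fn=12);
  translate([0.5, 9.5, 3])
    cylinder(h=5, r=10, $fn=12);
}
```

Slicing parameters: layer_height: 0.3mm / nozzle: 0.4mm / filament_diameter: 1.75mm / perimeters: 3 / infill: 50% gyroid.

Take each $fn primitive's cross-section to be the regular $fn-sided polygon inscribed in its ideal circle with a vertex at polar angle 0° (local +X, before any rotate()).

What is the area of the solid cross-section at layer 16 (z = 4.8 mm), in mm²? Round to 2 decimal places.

19.15 mm²

At z = 4.8 mm: the 16×14 cube contributes its full rectangle (area 224.00 mm²); the r=4 cylinder at (1.5, 0.5) contributes a regular 12-gon of circumradius 4 (area = (12/2)·4.000²·sin(360°/12) = 48.00 mm²); the r=10 cylinder at (0.5, 9.5) gives a regular 12-gon of circumradius 10 (constant along its height) (area = (12/2)·10.000²·sin(360°/12) = 300.00 mm²); Taking the intersection: the r=4 cylinder at (1.5, 0.5) partially overlaps the 16×14 cube; clipping to the common part keeps 20.42 mm²; the r=10 cylinder at (0.5, 9.5) partially overlaps the running intersection; clipping to the common part keeps 19.15 mm² — area = 19.15 mm². Overall, the cross-section is a single solid region. Net area = 19.15 mm².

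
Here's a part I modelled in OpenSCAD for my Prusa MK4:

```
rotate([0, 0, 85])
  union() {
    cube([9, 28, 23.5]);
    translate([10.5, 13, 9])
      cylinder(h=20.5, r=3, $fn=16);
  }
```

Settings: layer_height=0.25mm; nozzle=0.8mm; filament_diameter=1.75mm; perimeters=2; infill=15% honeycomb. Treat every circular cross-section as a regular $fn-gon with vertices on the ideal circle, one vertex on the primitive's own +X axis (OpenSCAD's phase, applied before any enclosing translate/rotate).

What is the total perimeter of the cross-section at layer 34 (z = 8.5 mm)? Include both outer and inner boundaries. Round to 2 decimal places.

At z = 8.5 mm: the cube (footprint 9×28) is included at this height (perimeter 74.00 mm); the cylinder at (10.5, 13) is not intersected at this z (z outside [9, 29.5]); Combining (union): only the 9×28 cube is present, so the union is just that shape — boundary = 74.00 mm; (rotated 85° about Z; rotation is an isometry so areas/perimeters/island counts are preserved). Overall, the cross-section is a single solid region. Total boundary length (outer) = 74.00 mm.

74.00 mm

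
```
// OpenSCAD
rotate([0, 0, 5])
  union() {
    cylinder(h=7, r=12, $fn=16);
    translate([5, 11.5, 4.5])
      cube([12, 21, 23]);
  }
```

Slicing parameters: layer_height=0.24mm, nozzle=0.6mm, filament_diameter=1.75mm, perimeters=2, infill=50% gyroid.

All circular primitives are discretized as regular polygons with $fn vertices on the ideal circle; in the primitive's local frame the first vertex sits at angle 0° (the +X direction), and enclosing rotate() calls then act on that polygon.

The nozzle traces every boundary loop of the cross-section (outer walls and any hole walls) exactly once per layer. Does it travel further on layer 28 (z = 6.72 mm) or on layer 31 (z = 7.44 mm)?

Layer 28 (z = 6.72): the cylinder: section is a regular 16-gon, circumradius r=12 (perimeter = 2·16·12.000·sin(180°/16) = 74.91 mm); the cube at (5, 11.5) is present — its section is the full 12×21 rectangle (perimeter 66.00 mm); Combining (union): the 2 present regions are separate (no shared area or edge), so areas and boundary lengths simply add and each stays a separate island — boundary = 140.91 mm; (rotated 5° about Z; rotation is an isometry so areas/perimeters/island counts are preserved). So its perimeter = 140.91 mm. Layer 31 (z = 7.44): the cylinder does not reach this height (z outside [0, 7]); the cube at (5, 11.5) is present — its section is the full 12×21 rectangle (perimeter 66.00 mm); Merging all regions: only the 12×21 cube at (5, 11.5) is present, so the union is just that shape — boundary = 66.00 mm; (whole slice rotated 5° about Z — lengths, areas and connectivity unchanged). So its perimeter = 66.00 mm. Layer 28 is larger (140.91 vs 66.00 mm).

layer 28 (z = 6.72 mm)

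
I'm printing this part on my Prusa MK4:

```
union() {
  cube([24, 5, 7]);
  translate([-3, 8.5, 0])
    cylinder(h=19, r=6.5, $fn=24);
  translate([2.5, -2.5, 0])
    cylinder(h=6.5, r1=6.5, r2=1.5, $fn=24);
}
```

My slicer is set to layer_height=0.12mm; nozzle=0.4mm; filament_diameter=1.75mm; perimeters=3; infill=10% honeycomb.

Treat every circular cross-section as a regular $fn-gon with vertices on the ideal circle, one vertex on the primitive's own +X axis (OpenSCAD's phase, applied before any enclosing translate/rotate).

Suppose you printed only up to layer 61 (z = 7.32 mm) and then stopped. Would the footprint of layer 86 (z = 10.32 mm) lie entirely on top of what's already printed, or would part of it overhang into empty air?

Compare the two slices. At z = 7.32: the cube is not intersected at this z (z outside [0, 7]); the r=6.5 cylinder at (-3, 8.5) contributes a regular 24-gon of circumradius 6.5 (area = (24/2)·6.500²·sin(360°/24) = 131.22 mm²); the cone at (2.5, -2.5) is absent (z outside [0, 6.5]); Combining (union): only the r=6.5 cylinder at (-3, 8.5) is present, so the union is just that shape — area = 131.22 mm². At z = 10.32: the cube is absent (z outside [0, 7]); the r=6.5 cylinder at (-3, 8.5) gives a regular 24-gon of circumradius 6.5 (constant along its height) (area = (24/2)·6.500²·sin(360°/24) = 131.22 mm²); the cone at (2.5, -2.5) is absent (z outside [0, 6.5]); Combining (union): only the r=6.5 cylinder at (-3, 8.5) is present, so the union is just that shape — area = 131.22 mm². Checking containment: the cross-section at z = 10.32 is a subset of the cross-section at z = 7.32.

entirely on top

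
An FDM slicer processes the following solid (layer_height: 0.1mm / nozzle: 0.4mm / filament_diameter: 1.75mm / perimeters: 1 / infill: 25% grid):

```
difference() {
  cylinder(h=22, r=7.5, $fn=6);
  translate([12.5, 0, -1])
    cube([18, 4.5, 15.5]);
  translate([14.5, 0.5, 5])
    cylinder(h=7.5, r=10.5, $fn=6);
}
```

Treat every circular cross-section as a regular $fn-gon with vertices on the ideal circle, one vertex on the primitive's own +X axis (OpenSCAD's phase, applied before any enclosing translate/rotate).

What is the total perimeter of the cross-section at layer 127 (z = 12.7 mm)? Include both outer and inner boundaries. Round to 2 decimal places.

45.00 mm

At z = 12.7 mm: the r=7.5 cylinder gives a regular 6-gon of circumradius 7.5 (constant along its height) (perimeter = 2·6·7.500·sin(180°/6) = 45.00 mm); the cube at (12.5, 0) (footprint 18×4.5) is included at this height (perimeter 45.00 mm); the cylinder at (14.5, 0.5) is absent (z outside [5, 12.5]); Subtracting the remaining from the first: starting from the r=7.5 cylinder, the 18×4.5 cube at (12.5, 0) misses the remaining region (no effect) — boundary = 45.00 mm. Overall, the cross-section is a single solid region. Total boundary length (outer) = 45.00 mm.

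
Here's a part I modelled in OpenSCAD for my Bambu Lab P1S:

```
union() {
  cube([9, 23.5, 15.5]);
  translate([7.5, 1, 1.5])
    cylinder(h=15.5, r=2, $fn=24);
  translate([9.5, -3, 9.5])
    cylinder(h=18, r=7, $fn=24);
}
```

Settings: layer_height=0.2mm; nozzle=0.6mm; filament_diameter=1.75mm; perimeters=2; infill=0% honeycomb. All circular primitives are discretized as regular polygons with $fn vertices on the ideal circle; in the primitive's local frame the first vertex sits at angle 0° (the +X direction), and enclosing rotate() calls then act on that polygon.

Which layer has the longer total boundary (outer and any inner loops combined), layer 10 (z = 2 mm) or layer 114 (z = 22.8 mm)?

layer 10 (z = 2 mm)

Layer 10 (z = 2): the cube (footprint 9×23.5) is included at this height (perimeter 65.00 mm); the r=2 cylinder at (7.5, 1) gives a regular 24-gon of circumradius 2 (constant along its height) (perimeter = 2·24·2.000·sin(180°/24) = 12.53 mm); the cylinder at (9.5, -3) is absent (z outside [9.5, 27.5]); Combining (union): the regions partially overlap (shared area 9.18 mm²), so the edge portions inside another operand are dropped and the merged outline is re-measured after clipping — boundary = 66.11 mm. So its perimeter = 66.11 mm. Layer 114 (z = 22.8): the cube is not intersected at this z (z outside [0, 15.5]); the cylinder at (7.5, 1) does not reach this height (z outside [1.5, 17]); the r=7 cylinder at (9.5, -3) contributes a regular 24-gon of circumradius 7 (perimeter = 2·24·7.000·sin(180°/24) = 43.86 mm); Combining (union): only the r=7 cylinder at (9.5, -3) is present, so the union is just that shape — boundary = 43.86 mm. So its perimeter = 43.86 mm. Layer 10 is larger (66.11 vs 43.86 mm).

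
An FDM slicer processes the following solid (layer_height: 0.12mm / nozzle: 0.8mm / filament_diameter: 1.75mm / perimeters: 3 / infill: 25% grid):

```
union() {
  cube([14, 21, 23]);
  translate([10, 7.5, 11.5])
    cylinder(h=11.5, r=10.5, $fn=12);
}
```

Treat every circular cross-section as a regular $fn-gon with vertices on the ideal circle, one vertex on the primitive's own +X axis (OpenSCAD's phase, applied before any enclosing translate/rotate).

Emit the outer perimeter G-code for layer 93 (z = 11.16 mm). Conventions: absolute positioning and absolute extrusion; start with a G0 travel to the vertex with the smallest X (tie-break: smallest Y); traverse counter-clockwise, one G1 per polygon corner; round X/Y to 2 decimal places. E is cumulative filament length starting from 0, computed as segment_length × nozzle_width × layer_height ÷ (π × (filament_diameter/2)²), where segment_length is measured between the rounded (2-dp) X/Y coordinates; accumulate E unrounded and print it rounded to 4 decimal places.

G0 X0.00 Y0.00 Z11.16
G1 X14.00 Y0.00 E0.5588
G1 X14.00 Y21.00 E1.3969
G1 X0.00 Y21.00 E1.9557
G1 X0.00 Y0.00 E2.7939

At z = 11.16 mm: the cube (footprint 14×21) is included at this height; the cylinder at (10, 7.5) is not intersected at this z (z outside [11.5, 23]); Combining (union): only the 14×21 cube is present, so the union is just that shape — 1 connected region. The outline is a single polygon with 4 vertices. Extrusion per mm of travel: 0.8 × 0.12 / (π × 0.875²) = 0.039912. Accumulating E over each segment gives final E = 2.7939.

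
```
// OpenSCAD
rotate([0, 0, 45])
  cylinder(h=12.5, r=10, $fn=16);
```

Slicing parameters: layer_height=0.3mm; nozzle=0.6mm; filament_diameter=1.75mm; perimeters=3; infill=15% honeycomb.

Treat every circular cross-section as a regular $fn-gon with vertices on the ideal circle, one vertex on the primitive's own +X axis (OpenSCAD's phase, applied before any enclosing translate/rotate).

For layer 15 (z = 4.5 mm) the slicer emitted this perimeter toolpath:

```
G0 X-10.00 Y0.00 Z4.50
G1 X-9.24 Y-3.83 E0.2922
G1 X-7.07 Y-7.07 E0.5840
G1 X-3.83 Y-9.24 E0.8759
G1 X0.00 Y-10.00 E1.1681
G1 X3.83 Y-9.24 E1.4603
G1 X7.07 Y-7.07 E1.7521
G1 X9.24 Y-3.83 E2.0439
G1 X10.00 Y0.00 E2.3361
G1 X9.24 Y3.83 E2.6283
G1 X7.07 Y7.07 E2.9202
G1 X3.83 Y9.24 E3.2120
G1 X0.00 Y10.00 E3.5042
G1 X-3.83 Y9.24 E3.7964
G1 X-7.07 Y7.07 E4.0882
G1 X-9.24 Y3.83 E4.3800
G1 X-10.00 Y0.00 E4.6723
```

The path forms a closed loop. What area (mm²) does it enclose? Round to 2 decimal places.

Apply the shoelace formula to the sequence of (X, Y) vertices; enclosed area = 306.19 mm².

306.19 mm²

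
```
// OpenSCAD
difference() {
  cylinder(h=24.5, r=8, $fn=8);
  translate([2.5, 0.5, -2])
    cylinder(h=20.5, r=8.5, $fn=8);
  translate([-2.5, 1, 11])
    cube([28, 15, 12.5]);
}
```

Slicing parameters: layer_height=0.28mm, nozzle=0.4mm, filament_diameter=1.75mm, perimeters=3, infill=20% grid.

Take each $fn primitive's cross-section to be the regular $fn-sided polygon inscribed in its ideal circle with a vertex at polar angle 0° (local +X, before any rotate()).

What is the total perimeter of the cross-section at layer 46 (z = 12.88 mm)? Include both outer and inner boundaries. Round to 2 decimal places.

42.43 mm

At z = 12.88 mm: the r=8 cylinder gives a regular 8-gon of circumradius 8 (constant along its height) (perimeter = 2·8·8.000·sin(180°/8) = 48.98 mm); the cylinder at (2.5, 0.5): section is a regular 8-gon, circumradius r=8.5 (perimeter = 2·8·8.500·sin(180°/8) = 52.04 mm); the cube at (-2.5, 1) (footprint 28×15) is included at this height (perimeter 86.00 mm); Taking the first minus the rest: starting from the r=8 cylinder, the r=8.5 cylinder at (2.5, 0.5) partially overlaps it — only the 152.13 mm² overlap (of its 204.35 mm²) is removed, clipping the outline; the 28×15 cube at (-2.5, 1) partially overlaps it — only the 0.09 mm² overlap (of its 420.00 mm²) is removed, clipping the outline — boundary = 42.43 mm. Overall, the cross-section is a single solid region. Total boundary length (outer) = 42.43 mm.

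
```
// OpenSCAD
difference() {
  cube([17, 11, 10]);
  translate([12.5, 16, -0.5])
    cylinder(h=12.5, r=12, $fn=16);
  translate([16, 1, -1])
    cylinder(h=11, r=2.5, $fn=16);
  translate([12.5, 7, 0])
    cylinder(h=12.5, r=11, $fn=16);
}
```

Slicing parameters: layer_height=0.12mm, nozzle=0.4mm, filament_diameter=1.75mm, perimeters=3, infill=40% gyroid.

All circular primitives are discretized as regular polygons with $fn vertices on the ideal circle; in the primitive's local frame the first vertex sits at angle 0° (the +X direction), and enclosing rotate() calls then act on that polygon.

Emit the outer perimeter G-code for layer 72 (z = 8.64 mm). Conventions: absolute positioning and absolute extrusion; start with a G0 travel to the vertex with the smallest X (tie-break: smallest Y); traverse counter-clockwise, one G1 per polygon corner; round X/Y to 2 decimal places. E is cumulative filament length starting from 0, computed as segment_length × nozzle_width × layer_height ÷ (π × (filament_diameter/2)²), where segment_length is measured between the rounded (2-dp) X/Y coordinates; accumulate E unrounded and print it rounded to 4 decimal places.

G0 X0.00 Y0.00 Z8.64
G1 X4.20 Y0.00 E0.0838
G1 X2.34 Y2.79 E0.1507
G1 X1.50 Y7.00 E0.2364
G1 X2.16 Y10.30 E0.3036
G1 X1.69 Y11.00 E0.3204
G1 X0.00 Y11.00 E0.3541
G1 X0.00 Y0.00 E0.5736

At z = 8.64 mm: the 17×11 cube contributes its full rectangle; the r=12 cylinder at (12.5, 16) contributes a regular 16-gon of circumradius 12; the r=2.5 cylinder at (16, 1) contributes a regular 16-gon of circumradius 2.5; the r=11 cylinder at (12.5, 7) contributes a regular 16-gon of circumradius 11; Subtracting the remaining from the first: starting from the 17×11 cube, the r=12 cylinder at (12.5, 16) partially overlaps it — only the 82.22 mm² overlap (of its 440.85 mm²) is removed, clipping the outline; the r=2.5 cylinder at (16, 1) partially overlaps it — only the 10.58 mm² overlap (of its 19.13 mm²) is removed, clipping the outline; the r=11 cylinder at (12.5, 7) partially overlaps it — only the 69.61 mm² overlap (of its 370.44 mm²) is removed, clipping the outline — 1 connected region. The outline is a single polygon with 7 vertices. Extrusion per mm of travel: 0.4 × 0.12 / (π × 0.875²) = 0.019956. Accumulating E over each segment gives final E = 0.5736.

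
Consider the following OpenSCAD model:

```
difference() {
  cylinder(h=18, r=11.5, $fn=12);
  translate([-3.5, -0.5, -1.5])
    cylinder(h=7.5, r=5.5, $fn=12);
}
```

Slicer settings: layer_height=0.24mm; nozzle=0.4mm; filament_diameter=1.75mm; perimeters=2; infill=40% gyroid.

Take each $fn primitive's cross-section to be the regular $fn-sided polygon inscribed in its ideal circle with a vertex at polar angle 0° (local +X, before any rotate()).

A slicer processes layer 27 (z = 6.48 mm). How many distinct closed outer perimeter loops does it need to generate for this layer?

At z = 6.48 mm: the cylinder: section is a regular 12-gon, circumradius r=11.5; the cylinder at (-3.5, -0.5) is absent (z outside [-1.5, 6]); Taking the first minus the rest: none of the subtracted shapes is present at this height, so the r=11.5 cylinder is unchanged — 1 connected region. The result has 1 disconnected region.

1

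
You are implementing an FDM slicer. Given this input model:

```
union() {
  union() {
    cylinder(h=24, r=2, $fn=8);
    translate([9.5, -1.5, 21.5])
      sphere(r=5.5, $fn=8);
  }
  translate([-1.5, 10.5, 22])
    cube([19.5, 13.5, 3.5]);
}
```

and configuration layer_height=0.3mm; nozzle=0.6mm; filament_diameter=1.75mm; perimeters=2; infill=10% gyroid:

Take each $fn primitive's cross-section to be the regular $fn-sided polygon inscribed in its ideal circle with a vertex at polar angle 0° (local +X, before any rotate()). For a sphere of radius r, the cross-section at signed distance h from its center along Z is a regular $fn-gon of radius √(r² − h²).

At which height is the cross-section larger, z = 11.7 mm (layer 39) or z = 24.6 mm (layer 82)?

layer 82 (z = 24.6 mm)

Layer 39 (z = 11.7): the r=2 cylinder gives a regular 8-gon of circumradius 2 (constant along its height) (area = (8/2)·2.000²·sin(360°/8) = 11.31 mm²); the sphere at (9.5, -1.5) is not intersected at this z (|z−center|=9.800 > r=5.5); Merging all regions: only the r=2 cylinder is present, so the union is just that shape — area = 11.31 mm²; the cube at (-1.5, 10.5) is absent (z outside [22, 25.5]); Taking the union: only the result so far is present, so the union is just that shape — area = 11.31 mm². So its area = 11.31 mm². Layer 82 (z = 24.6): the cylinder does not reach this height (z outside [0, 24]); the sphere at (9.5, -1.5): section is a regular 8-gon, circumradius = √(r²−h²) = √(5.5²−3.1²) = 4.543 (area = (8/2)·4.543²·sin(360°/8) = 58.38 mm²); Combining (union): only the r=5.5 sphere at (9.5, -1.5) is present, so the union is just that shape — area = 58.38 mm²; the cube at (-1.5, 10.5) (footprint 19.5×13.5) is included at this height (area 263.25 mm²); Taking the union: the 2 present regions are separate (no shared area or edge), so areas and boundary lengths simply add and each stays a separate island — area = 321.63 mm². So its area = 321.63 mm². Layer 82 is larger (321.63 vs 11.31 mm²).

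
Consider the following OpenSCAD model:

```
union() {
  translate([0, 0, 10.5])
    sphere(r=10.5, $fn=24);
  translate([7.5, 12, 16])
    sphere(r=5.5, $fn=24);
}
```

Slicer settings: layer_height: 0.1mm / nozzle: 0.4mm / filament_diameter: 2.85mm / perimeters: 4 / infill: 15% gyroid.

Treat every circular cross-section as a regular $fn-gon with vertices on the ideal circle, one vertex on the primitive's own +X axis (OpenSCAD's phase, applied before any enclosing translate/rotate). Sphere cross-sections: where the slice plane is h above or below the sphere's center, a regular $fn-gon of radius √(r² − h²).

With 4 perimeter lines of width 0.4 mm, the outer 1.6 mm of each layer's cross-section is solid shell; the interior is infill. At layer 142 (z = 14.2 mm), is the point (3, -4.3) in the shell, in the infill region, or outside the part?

At z = 14.2 mm: the sphere: section is a regular 24-gon, circumradius = √(r²−h²) = √(10.5²−3.7²) = 9.826; the sphere at (7.5, 12): section is a regular 24-gon, circumradius = √(r²−h²) = √(5.5²−1.8²) = 5.197; Combining (union): the regions partially overlap (shared area 2.38 mm²), so overlapping operands fuse into one piece — 1 connected region. Overall, the cross-section is a single solid region. The nearest boundary edge runs (6.95, -6.95)→(4.91, -8.51); distance from the point to it = 4.50 mm. The point is inside the cross-section and 4.50 mm from the nearest boundary — more than the 1.6 mm shell width (4 × 0.4), so it's in the infill interior.

infill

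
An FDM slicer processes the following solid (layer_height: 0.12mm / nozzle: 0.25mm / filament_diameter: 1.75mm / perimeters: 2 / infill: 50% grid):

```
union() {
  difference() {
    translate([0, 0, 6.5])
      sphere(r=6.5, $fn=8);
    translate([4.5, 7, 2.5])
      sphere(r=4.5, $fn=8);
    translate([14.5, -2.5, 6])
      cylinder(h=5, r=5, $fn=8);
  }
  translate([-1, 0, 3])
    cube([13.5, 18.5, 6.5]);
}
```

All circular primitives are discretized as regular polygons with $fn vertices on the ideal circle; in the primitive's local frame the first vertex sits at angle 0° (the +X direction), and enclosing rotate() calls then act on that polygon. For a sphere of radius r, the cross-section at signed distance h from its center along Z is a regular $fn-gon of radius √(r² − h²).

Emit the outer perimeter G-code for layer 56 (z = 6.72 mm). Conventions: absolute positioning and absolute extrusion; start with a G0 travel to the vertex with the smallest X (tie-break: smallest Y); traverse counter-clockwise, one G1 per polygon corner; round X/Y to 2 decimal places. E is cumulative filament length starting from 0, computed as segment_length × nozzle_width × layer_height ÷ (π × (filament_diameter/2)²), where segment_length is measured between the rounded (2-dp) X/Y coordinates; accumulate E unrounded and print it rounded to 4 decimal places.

At z = 6.72 mm: the sphere: section is a regular 8-gon, circumradius = √(r²−h²) = √(6.5²−0.22²) = 6.496; the sphere at (4.5, 7): section is a regular 8-gon, circumradius = √(r²−h²) = √(4.5²−4.22²) = 1.563; the r=5 cylinder at (14.5, -2.5) contributes a regular 8-gon of circumradius 5; Subtracting the remaining from the first: starting from the r=6.5 sphere, the r=4.5 sphere at (4.5, 7) misses the remaining region (no effect); the r=5 cylinder at (14.5, -2.5) misses the remaining region (no effect) — 1 connected region; the cube at (-1, 0) is present — its section is the full 13.5×18.5 rectangle; Taking the union: the regions partially overlap (shared area 36.13 mm²), so overlapping operands fuse into one piece — 1 connected region. The outline is a single polygon with 10 vertices. Extrusion per mm of travel: 0.25 × 0.12 / (π × 0.875²) = 0.012473. Accumulating E over each segment gives final E = 0.9874.

G0 X-6.50 Y0.00 Z6.72
G1 X-4.59 Y-4.59 E0.0620
G1 X0.00 Y-6.50 E0.1240
G1 X4.59 Y-4.59 E0.1860
G1 X6.50 Y0.00 E0.2480
G1 X12.50 Y0.00 E0.3229
G1 X12.50 Y18.50 E0.5536
G1 X-1.00 Y18.50 E0.7220
G1 X-1.00 Y6.08 E0.8769
G1 X-4.59 Y4.59 E0.9254
G1 X-6.50 Y0.00 E0.9874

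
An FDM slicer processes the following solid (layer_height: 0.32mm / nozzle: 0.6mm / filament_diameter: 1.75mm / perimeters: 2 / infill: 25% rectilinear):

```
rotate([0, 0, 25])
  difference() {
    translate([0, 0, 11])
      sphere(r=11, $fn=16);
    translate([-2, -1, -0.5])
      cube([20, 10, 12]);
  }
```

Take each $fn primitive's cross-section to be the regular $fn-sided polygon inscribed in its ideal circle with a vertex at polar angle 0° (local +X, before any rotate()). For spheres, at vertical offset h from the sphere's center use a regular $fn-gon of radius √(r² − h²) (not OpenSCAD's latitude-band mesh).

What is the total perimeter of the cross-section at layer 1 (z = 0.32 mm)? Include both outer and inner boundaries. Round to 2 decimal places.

At z = 0.32 mm: the sphere: section is a regular 16-gon, circumradius = √(r²−h²) = √(11²−10.68²) = 2.634 (perimeter = 2·16·2.634·sin(180°/16) = 16.44 mm); the cube at (-2, -1) is present — its section is the full 20×10 rectangle (perimeter 60.00 mm); Taking the first minus the rest: starting from the r=11 sphere, the 20×10 cube at (-2, -1) partially overlaps it — only the 14.48 mm² overlap (of its 200.00 mm²) is removed, clipping the outline — boundary = 16.10 mm; (whole slice rotated 25° about Z — lengths, areas and connectivity unchanged). Overall, the cross-section is a single solid region. Total boundary length (outer) = 16.10 mm.

16.10 mm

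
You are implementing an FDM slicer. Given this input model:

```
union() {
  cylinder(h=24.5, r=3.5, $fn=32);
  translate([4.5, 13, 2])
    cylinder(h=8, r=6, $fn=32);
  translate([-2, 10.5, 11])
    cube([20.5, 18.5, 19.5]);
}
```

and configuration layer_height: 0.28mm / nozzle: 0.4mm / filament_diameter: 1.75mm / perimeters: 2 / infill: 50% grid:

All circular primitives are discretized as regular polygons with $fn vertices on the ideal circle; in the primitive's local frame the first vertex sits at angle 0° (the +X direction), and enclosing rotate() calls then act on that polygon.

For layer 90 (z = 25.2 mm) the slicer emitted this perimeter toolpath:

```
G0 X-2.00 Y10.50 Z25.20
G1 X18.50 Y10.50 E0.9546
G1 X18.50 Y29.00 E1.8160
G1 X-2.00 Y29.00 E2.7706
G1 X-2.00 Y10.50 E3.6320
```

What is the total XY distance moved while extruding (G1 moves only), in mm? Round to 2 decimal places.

78.00 mm

Sum the Euclidean lengths of each G1 segment: total = 78.00 mm.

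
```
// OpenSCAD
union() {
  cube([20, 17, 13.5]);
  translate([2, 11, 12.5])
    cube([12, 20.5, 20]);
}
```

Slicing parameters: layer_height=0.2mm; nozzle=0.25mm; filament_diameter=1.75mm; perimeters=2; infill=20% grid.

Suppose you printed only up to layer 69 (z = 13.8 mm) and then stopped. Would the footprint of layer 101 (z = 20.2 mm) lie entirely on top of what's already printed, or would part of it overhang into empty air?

Compare the two slices. At z = 13.8: the cube is absent (z outside [0, 13.5]); the cube at (2, 11) is present — its section is the full 12×20.5 rectangle (area 246.00 mm²); Combining (union): only the 12×20.5 cube at (2, 11) is present, so the union is just that shape — area = 246.00 mm². At z = 20.2: the cube is not intersected at this z (z outside [0, 13.5]); the 12×20.5 cube at (2, 11) contributes its full rectangle (area 246.00 mm²); Merging all regions: only the 12×20.5 cube at (2, 11) is present, so the union is just that shape — area = 246.00 mm². Checking containment: the cross-section at z = 20.2 is a subset of the cross-section at z = 13.8.

entirely on top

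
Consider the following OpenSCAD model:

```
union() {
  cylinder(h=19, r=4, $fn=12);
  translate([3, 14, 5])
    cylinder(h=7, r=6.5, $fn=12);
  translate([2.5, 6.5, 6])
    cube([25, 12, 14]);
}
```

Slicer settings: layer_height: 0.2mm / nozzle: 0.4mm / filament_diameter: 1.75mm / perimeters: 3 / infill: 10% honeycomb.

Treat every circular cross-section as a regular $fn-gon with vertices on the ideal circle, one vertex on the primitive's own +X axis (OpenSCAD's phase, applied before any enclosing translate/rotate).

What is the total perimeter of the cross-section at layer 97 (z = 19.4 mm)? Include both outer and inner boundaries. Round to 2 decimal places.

At z = 19.4 mm: the cylinder is absent (z outside [0, 19]); the cylinder at (3, 14) is absent (z outside [5, 12]); the 25×12 cube at (2.5, 6.5) contributes its full rectangle (perimeter 74.00 mm); Taking the union: only the 25×12 cube at (2.5, 6.5) is present, so the union is just that shape — boundary = 74.00 mm. Overall, the cross-section is a single solid region. Total boundary length (outer) = 74.00 mm.

74.00 mm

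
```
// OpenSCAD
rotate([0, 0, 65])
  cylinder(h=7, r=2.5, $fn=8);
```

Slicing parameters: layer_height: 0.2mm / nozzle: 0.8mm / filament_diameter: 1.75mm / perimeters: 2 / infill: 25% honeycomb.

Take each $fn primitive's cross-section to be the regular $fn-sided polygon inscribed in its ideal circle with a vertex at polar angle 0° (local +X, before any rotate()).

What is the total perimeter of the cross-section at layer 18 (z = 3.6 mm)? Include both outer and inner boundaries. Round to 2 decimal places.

15.31 mm

At z = 3.6 mm: the cylinder: section is a regular 8-gon, circumradius r=2.5 (perimeter = 2·8·2.500·sin(180°/8) = 15.31 mm); (rotated 65° about Z; rotation is an isometry so areas/perimeters/island counts are preserved). Overall, the cross-section is a single solid region. Total boundary length (outer) = 15.31 mm.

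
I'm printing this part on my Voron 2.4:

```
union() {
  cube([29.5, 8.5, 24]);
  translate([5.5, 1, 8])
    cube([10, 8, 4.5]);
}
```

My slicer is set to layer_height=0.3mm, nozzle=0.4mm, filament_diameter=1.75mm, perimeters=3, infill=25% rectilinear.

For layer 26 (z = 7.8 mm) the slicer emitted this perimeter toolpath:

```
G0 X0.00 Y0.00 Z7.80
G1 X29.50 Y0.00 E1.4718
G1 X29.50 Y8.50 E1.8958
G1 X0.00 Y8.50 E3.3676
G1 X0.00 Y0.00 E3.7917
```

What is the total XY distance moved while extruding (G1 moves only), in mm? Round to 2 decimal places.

76.00 mm

Sum the Euclidean lengths of each G1 segment: total = 76.00 mm.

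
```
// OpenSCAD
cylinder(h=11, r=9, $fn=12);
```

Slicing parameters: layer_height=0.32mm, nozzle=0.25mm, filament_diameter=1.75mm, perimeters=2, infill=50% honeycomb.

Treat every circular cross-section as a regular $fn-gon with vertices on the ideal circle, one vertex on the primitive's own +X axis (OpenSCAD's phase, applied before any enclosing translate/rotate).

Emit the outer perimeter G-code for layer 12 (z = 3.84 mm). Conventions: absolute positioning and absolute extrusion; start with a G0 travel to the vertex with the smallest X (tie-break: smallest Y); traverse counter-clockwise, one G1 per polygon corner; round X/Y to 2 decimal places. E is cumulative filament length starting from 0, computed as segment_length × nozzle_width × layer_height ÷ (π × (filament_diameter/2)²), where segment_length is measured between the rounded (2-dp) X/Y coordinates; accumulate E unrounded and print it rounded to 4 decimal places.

G0 X-9.00 Y0.00 Z3.84
G1 X-7.79 Y-4.50 E0.1550
G1 X-4.50 Y-7.79 E0.3097
G1 X0.00 Y-9.00 E0.4647
G1 X4.50 Y-7.79 E0.6197
G1 X7.79 Y-4.50 E0.7745
G1 X9.00 Y0.00 E0.9295
G1 X7.79 Y4.50 E1.0844
G1 X4.50 Y7.79 E1.2392
G1 X0.00 Y9.00 E1.3942
G1 X-4.50 Y7.79 E1.5492
G1 X-7.79 Y4.50 E1.7039
G1 X-9.00 Y0.00 E1.8589

At z = 3.84 mm: the r=9 cylinder gives a regular 12-gon of circumradius 9 (constant along its height). The outline is a single polygon with 12 vertices. Extrusion per mm of travel: 0.25 × 0.32 / (π × 0.875²) = 0.033260. Accumulating E over each segment gives final E = 1.8589.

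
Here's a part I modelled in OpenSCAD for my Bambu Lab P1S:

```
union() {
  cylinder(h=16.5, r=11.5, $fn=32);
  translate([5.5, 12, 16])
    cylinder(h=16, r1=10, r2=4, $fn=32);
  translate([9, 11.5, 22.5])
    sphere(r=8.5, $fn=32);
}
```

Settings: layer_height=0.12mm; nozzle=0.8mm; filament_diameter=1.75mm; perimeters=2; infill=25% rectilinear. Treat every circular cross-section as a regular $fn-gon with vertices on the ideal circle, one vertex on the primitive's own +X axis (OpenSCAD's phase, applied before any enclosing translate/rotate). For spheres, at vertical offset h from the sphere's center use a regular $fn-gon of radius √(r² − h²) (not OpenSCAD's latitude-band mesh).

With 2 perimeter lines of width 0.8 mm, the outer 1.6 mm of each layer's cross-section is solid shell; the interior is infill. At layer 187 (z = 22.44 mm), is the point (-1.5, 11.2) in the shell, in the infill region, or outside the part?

shell

At z = 22.44 mm: the cylinder is not intersected at this z (z outside [0, 16.5]); the cone at (5.5, 12) contributes a regular 32-gon of circumradius 7.585 (interpolated between r1=10 and r2=4 at t=0.403); the r=8.5 sphere at (9, 11.5) contributes a regular 32-gon of circumradius √(8.5²−0.06²) = 8.500; Combining (union): the regions partially overlap (shared area 144.38 mm²), so overlapping operands fuse into one piece — 1 connected region. Overall, the cross-section is a single solid region. The nearest boundary edge runs (-1.94, 10.52)→(-2.08, 12.00); distance from the point to it = 0.50 mm. The point is inside the cross-section, 0.50 mm from the nearest boundary — within the 1.6 mm shell band (2 × 0.8).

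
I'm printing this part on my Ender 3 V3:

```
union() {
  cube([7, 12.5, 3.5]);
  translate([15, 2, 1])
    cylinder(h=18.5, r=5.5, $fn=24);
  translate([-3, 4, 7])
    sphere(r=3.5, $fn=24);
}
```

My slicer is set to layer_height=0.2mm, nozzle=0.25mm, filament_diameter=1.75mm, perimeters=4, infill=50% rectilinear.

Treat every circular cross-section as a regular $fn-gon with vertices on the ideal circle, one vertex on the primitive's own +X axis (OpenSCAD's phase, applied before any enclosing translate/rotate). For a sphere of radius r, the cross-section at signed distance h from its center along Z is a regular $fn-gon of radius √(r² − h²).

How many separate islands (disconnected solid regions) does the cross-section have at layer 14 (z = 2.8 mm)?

At z = 2.8 mm: the 7×12.5 cube contributes its full rectangle; the cylinder at (15, 2): section is a regular 24-gon, circumradius r=5.5; the sphere at (-3, 4) is not intersected at this z (|z−center|=4.200 > r=3.5); Combining (union): the 2 present regions are separate (no shared area or edge), so areas and boundary lengths simply add and each stays a separate island — 2 connected regions. Overall, the cross-section has 2 separate islands. Island count = 2.

2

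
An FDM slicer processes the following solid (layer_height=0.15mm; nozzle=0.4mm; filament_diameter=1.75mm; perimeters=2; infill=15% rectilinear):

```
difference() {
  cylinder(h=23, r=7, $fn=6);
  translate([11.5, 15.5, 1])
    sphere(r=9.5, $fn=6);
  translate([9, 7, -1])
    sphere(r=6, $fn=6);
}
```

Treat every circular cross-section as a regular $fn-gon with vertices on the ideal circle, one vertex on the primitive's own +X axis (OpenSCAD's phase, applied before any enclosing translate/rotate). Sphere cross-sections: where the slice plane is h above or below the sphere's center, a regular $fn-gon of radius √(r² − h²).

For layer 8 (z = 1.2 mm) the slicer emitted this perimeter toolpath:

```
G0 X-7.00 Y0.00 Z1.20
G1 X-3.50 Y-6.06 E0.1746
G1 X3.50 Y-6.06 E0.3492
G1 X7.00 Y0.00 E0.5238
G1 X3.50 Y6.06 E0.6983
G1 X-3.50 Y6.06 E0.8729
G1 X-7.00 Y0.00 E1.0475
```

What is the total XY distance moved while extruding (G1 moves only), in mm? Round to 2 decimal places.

41.99 mm

Sum the Euclidean lengths of each G1 segment: total = 41.99 mm.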